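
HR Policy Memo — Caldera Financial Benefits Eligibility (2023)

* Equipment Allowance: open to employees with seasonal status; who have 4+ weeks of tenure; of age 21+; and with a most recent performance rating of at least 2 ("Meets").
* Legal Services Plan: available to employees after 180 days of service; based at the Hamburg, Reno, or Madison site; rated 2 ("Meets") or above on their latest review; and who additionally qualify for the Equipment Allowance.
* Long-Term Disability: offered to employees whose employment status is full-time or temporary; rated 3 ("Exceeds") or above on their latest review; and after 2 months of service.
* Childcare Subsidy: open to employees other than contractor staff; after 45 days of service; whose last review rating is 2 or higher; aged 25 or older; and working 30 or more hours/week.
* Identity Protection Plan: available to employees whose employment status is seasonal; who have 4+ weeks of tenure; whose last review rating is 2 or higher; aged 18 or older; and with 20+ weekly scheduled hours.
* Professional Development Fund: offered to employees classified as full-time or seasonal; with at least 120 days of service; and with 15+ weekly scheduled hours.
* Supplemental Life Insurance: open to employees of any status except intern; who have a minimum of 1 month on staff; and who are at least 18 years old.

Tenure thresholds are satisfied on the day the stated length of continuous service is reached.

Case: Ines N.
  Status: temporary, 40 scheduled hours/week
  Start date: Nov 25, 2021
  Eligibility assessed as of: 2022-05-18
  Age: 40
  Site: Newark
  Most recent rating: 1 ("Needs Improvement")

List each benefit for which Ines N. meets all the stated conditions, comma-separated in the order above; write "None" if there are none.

Supplemental Life Insurance

Service from Nov 25, 2021 to 2022-05-18: 174 days.
Equipment Allowance — status temporary ✗ (requires seasonal) → not eligible.
Legal Services Plan — service 174 days < 180 days ✗ → not eligible.
Long-Term Disability — status temporary ✓; rating 1 < 3 ✗ → not eligible.
Childcare Subsidy — status temporary ✓ (not excluded); service 174 days ≥ 45 days ✓; rating 1 < 2 ✗ → not eligible.
Identity Protection Plan — status temporary ✗ (requires seasonal) → not eligible.
Professional Development Fund — status temporary ✗ (requires full-time or seasonal) → not eligible.
Supplemental Life Insurance — status temporary ✓ (not excluded); service 174 days ≥ 1 month (≈30 days) ✓; age 40 ≥ 18 ✓ → eligible.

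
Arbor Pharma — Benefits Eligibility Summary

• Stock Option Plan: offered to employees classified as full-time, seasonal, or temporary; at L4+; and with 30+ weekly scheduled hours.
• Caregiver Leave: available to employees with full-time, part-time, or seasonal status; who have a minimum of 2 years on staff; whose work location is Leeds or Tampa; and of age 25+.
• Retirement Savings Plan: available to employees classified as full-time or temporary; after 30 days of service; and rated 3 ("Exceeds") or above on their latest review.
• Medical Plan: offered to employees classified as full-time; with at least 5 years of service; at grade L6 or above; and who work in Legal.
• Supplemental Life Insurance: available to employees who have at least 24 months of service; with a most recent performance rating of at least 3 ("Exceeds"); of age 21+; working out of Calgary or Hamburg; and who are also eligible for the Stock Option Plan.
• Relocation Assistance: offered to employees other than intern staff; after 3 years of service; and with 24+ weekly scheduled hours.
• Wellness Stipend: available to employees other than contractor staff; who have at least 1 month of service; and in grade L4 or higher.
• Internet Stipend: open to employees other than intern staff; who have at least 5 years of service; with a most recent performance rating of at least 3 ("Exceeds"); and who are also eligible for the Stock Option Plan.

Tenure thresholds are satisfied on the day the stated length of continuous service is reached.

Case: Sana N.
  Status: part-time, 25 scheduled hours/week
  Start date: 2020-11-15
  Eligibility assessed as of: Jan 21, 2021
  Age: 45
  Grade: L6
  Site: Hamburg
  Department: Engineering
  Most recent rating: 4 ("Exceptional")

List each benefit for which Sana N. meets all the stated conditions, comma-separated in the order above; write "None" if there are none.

Service from 2020-11-15 to Jan 21, 2021: 67 days.
Stock Option Plan — status part-time ✗ (requires full-time, seasonal, or temporary) → not eligible.
Caregiver Leave — status part-time ✓; service 67 days < 2 years (≈730 days) ✗ → not eligible.
Retirement Savings Plan — status part-time ✗ (requires full-time or temporary) → not eligible.
Medical Plan — status part-time ✗ (requires full-time) → not eligible.
Supplemental Life Insurance — service 67 days < 24 months (≈720 days) ✗ → not eligible.
Relocation Assistance — status part-time ✓ (not excluded); service 67 days < 3 years (≈1095 days) ✗ → not eligible.
Wellness Stipend — status part-time ✓ (not excluded); service 67 days ≥ 1 month (≈30 days) ✓; grade L6 ≥ L4 ✓ → eligible.
Internet Stipend — status part-time ✓ (not excluded); service 67 days < 5 years (≈1825 days) ✗ → not eligible.

Wellness Stipend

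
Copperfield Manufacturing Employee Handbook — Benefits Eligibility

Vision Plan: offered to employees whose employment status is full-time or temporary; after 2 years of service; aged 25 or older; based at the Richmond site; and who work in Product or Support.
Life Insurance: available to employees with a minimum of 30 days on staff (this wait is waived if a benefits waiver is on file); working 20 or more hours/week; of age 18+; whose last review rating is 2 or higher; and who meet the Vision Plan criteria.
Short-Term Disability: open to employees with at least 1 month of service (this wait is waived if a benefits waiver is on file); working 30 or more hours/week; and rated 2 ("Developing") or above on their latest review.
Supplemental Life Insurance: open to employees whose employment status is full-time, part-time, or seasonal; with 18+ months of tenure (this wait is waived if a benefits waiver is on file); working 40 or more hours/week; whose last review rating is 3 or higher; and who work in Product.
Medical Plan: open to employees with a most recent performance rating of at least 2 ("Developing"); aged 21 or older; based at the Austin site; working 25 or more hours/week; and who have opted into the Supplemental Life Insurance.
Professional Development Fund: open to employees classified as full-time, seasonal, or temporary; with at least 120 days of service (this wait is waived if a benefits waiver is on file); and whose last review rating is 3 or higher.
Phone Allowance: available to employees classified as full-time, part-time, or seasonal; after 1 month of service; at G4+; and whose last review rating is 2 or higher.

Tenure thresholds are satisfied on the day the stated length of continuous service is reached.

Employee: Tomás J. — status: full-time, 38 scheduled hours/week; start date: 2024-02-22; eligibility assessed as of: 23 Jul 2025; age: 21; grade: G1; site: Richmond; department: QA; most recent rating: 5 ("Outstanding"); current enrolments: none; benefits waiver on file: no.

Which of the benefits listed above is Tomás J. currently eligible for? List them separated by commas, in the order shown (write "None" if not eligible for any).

Short-Term Disability, Professional Development Fund

Service from 2024-02-22 to 23 Jul 2025: 517 days.
Vision Plan — status full-time ✓; service 517 days < 2 years (≈730 days) ✗ → not eligible.
Life Insurance — no waiver, service 517 days ≥ 30 days ✓; 38 hrs/wk ≥ 20 ✓; age 21 ≥ 18 ✓; rating 5 ≥ 2 ✓; not eligible for Vision Plan ✗ → not eligible.
Short-Term Disability — no waiver, service 517 days ≥ 1 month (≈30 days) ✓; 38 hrs/wk ≥ 30 ✓; rating 5 ≥ 2 ✓ → eligible.
Supplemental Life Insurance — status full-time ✓; no waiver, service 517 days < 18 months (≈540 days) ✗ → not eligible.
Medical Plan — rating 5 ≥ 2 ✓; age 21 ≥ 21 ✓; site Richmond ✗ (not Austin) → not eligible.
Professional Development Fund — status full-time ✓; no waiver, service 517 days ≥ 120 days ✓; rating 5 ≥ 3 ✓ → eligible.
Phone Allowance — status full-time ✓; service 517 days ≥ 1 month (≈30 days) ✓; grade G1 < G4 ✗ → not eligible.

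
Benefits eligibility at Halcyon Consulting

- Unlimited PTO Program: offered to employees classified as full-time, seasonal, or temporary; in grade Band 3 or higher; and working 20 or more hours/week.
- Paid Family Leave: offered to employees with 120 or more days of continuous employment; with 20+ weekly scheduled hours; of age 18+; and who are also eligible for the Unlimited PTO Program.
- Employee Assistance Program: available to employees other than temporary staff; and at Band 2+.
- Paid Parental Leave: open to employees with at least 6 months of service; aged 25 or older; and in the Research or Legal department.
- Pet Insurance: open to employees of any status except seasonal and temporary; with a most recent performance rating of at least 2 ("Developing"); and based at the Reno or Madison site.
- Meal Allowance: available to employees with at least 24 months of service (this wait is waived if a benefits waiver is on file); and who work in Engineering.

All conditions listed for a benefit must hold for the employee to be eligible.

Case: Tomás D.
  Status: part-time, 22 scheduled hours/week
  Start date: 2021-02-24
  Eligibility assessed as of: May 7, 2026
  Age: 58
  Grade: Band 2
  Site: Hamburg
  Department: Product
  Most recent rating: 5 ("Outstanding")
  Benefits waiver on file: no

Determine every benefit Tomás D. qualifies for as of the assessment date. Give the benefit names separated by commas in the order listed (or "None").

Employee Assistance Program

Service from 2021-02-24 to May 7, 2026: 1898 days.
Unlimited PTO Program — status part-time ✗ (requires full-time, seasonal, or temporary) → not eligible.
Paid Family Leave — service 1898 days ≥ 120 days ✓; 22 hrs/wk ≥ 20 ✓; age 58 ≥ 18 ✓; not eligible for Unlimited PTO Program ✗ → not eligible.
Employee Assistance Program — status part-time ✓ (not excluded); grade Band 2 ≥ Band 2 ✓ → eligible.
Paid Parental Leave — service 1898 days ≥ 6 months (≈180 days) ✓; age 58 ≥ 25 ✓; dept Product ✗ → not eligible.
Pet Insurance — status part-time ✓ (not excluded); rating 5 ≥ 2 ✓; site Hamburg ✗ (not Reno or Madison) → not eligible.
Meal Allowance — no waiver, service 1898 days ≥ 24 months (≈720 days) ✓; dept Product ✗ → not eligible.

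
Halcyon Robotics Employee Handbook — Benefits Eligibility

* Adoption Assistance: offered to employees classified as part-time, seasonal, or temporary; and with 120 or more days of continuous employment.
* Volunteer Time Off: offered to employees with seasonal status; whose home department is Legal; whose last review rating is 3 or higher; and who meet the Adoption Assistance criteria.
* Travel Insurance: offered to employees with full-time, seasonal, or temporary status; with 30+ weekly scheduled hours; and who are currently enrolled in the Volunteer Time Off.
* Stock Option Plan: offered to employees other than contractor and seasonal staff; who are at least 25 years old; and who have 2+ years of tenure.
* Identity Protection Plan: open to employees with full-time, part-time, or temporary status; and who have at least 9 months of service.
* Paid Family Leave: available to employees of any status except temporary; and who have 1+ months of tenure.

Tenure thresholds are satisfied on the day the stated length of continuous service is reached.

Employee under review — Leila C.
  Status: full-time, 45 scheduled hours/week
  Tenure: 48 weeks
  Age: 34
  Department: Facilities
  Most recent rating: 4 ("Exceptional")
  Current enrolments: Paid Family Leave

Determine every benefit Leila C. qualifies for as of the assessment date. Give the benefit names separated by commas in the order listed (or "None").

Adoption Assistance — status full-time ✗ (requires part-time, seasonal, or temporary) → not eligible.
Volunteer Time Off — status full-time ✗ (requires seasonal) → not eligible.
Travel Insurance — status full-time ✓; 45 hrs/wk ≥ 30 ✓; not enrolled in Volunteer Time Off ✗ → not eligible.
Stock Option Plan — status full-time ✓ (not excluded); age 34 ≥ 25 ✓; service 48 weeks < 2 years (≈730 days) ✗ → not eligible.
Identity Protection Plan — status full-time ✓; service 48 weeks ≥ 9 months (≈270 days) ✓ → eligible.
Paid Family Leave — status full-time ✓ (not excluded); service 48 weeks ≥ 1 month (≈30 days) ✓ → eligible.

Identity Protection Plan, Paid Family Leave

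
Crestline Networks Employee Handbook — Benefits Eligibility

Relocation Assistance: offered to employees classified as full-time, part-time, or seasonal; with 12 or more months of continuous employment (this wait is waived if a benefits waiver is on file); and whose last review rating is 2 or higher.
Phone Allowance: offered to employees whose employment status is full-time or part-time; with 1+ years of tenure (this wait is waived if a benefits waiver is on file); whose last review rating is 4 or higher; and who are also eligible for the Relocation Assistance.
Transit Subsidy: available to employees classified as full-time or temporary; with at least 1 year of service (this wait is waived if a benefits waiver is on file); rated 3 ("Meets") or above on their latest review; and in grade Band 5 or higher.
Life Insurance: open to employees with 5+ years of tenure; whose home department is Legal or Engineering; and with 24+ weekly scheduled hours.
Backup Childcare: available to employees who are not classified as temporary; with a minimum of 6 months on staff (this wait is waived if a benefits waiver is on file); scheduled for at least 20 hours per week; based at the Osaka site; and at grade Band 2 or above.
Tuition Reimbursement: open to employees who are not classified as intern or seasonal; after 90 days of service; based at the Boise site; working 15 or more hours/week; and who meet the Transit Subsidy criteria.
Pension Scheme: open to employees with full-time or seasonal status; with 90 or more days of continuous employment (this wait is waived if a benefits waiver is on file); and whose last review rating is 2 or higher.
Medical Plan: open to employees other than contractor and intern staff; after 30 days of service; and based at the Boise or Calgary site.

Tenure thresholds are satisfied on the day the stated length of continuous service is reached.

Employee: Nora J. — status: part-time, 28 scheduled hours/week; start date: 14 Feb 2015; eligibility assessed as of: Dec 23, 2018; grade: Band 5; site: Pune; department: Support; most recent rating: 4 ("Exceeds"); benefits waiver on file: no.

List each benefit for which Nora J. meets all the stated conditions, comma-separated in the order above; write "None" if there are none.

Relocation Assistance, Phone Allowance

Service from 14 Feb 2015 to Dec 23, 2018: 1408 days.
Relocation Assistance — status part-time ✓; no waiver, service 1408 days ≥ 12 months (≈360 days) ✓; rating 4 ≥ 2 ✓ → eligible.
Phone Allowance — status part-time ✓; no waiver, service 1408 days ≥ 1 year (≈365 days) ✓; rating 4 ≥ 4 ✓; eligible for Relocation Assistance ✓ → eligible.
Transit Subsidy — status part-time ✗ (requires full-time or temporary) → not eligible.
Life Insurance — service 1408 days < 5 years (≈1825 days) ✗ → not eligible.
Backup Childcare — status part-time ✓ (not excluded); no waiver, service 1408 days ≥ 6 months (≈180 days) ✓; 28 hrs/wk ≥ 20 ✓; site Pune ✗ (not Osaka) → not eligible.
Tuition Reimbursement — status part-time ✓ (not excluded); service 1408 days ≥ 90 days ✓; site Pune ✗ (not Boise) → not eligible.
Pension Scheme — status part-time ✗ (requires full-time or seasonal) → not eligible.
Medical Plan — status part-time ✓ (not excluded); service 1408 days ≥ 30 days ✓; site Pune ✗ (not Boise or Calgary) → not eligible.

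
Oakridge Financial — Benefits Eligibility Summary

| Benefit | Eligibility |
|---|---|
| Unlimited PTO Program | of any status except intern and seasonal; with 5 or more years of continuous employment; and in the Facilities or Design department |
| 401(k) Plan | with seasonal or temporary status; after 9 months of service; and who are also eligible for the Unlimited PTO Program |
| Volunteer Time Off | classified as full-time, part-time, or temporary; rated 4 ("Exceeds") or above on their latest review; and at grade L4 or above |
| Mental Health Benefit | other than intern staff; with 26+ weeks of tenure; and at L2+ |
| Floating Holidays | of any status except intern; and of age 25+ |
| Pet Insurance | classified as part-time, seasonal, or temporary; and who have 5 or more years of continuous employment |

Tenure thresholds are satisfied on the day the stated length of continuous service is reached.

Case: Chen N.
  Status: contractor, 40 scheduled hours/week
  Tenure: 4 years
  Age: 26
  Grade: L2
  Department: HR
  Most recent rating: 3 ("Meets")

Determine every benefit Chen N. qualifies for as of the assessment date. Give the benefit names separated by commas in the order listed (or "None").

Unlimited PTO Program — status contractor ✓ (not excluded); service 4 years < 5 years ✗ → not eligible.
401(k) Plan — status contractor ✗ (requires seasonal or temporary) → not eligible.
Volunteer Time Off — status contractor ✗ (requires full-time, part-time, or temporary) → not eligible.
Mental Health Benefit — status contractor ✓ (not excluded); service 4 years ≥ 26 weeks (≈182 days) ✓; grade L2 ≥ L2 ✓ → eligible.
Floating Holidays — status contractor ✓ (not excluded); age 26 ≥ 25 ✓ → eligible.
Pet Insurance — status contractor ✗ (requires part-time, seasonal, or temporary) → not eligible.

Mental Health Benefit, Floating Holidays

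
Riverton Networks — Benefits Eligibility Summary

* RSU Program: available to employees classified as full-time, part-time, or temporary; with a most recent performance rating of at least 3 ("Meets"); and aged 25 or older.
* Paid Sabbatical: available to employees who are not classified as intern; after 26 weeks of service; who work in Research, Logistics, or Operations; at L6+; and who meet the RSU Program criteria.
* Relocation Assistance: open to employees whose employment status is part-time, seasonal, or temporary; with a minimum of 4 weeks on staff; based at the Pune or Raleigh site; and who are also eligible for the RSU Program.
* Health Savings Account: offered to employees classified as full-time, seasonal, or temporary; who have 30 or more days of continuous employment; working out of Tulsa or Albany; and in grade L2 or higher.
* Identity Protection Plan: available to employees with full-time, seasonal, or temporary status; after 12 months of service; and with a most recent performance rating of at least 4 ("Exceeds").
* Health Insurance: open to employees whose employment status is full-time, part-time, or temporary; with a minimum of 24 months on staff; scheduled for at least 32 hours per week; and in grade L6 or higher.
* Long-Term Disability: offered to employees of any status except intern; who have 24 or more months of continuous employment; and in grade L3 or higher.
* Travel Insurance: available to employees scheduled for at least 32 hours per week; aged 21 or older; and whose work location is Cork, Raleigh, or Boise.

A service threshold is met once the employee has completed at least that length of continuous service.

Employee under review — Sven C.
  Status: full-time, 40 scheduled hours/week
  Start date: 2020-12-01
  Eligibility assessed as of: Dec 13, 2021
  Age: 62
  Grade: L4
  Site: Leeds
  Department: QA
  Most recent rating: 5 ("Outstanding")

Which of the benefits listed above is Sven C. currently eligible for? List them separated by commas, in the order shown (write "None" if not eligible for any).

Service from 2020-12-01 to Dec 13, 2021: 377 days.
RSU Program — status full-time ✓; rating 5 ≥ 3 ✓; age 62 ≥ 25 ✓ → eligible.
Paid Sabbatical — status full-time ✓ (not excluded); service 377 days ≥ 26 weeks (≈182 days) ✓; dept QA ✗ → not eligible.
Relocation Assistance — status full-time ✗ (requires part-time, seasonal, or temporary) → not eligible.
Health Savings Account — status full-time ✓; service 377 days ≥ 30 days ✓; site Leeds ✗ (not Tulsa or Albany) → not eligible.
Identity Protection Plan — status full-time ✓; service 377 days ≥ 12 months (≈360 days) ✓; rating 5 ≥ 4 ✓ → eligible.
Health Insurance — status full-time ✓; service 377 days < 24 months (≈720 days) ✗ → not eligible.
Long-Term Disability — status full-time ✓ (not excluded); service 377 days < 24 months (≈720 days) ✗ → not eligible.
Travel Insurance — 40 hrs/wk ≥ 32 ✓; age 62 ≥ 21 ✓; site Leeds ✗ (not Cork, Raleigh, or Boise) → not eligible.

RSU Program, Identity Protection Plan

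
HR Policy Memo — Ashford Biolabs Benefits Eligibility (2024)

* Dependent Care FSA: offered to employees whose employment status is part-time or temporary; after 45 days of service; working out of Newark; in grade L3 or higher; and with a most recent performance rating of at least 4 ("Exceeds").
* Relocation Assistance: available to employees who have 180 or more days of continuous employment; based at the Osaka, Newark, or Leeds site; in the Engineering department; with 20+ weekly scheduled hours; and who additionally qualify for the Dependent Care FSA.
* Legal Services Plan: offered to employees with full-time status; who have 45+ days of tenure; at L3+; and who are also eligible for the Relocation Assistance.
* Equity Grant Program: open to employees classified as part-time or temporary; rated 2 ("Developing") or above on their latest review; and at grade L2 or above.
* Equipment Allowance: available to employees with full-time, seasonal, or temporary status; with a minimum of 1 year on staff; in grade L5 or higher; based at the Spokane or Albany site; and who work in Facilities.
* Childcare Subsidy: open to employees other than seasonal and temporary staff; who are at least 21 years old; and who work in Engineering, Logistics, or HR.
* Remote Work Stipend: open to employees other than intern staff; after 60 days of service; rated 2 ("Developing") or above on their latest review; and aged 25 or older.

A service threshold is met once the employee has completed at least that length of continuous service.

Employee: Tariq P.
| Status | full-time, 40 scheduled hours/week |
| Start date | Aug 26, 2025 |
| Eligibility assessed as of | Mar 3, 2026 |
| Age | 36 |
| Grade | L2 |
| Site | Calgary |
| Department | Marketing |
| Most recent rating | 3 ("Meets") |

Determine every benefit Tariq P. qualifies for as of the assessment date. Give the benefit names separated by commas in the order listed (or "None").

Service from Aug 26, 2025 to Mar 3, 2026: 189 days.
Dependent Care FSA — status full-time ✗ (requires part-time or temporary) → not eligible.
Relocation Assistance — service 189 days ≥ 180 days ✓; site Calgary ✗ (not Osaka, Newark, or Leeds) → not eligible.
Legal Services Plan — status full-time ✓; service 189 days ≥ 45 days ✓; grade L2 < L3 ✗ → not eligible.
Equity Grant Program — status full-time ✗ (requires part-time or temporary) → not eligible.
Equipment Allowance — status full-time ✓; service 189 days < 1 year (≈365 days) ✗ → not eligible.
Childcare Subsidy — status full-time ✓ (not excluded); age 36 ≥ 21 ✓; dept Marketing ✗ → not eligible.
Remote Work Stipend — status full-time ✓ (not excluded); service 189 days ≥ 60 days ✓; rating 3 ≥ 2 ✓; age 36 ≥ 25 ✓ → eligible.

Remote Work Stipend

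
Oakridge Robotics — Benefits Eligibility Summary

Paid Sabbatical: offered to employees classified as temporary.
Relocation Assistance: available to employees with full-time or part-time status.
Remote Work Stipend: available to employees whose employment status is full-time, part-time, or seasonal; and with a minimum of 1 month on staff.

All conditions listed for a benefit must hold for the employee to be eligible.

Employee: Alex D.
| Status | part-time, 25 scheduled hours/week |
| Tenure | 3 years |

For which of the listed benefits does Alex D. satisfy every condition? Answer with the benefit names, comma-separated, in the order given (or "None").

Relocation Assistance, Remote Work Stipend

Paid Sabbatical — status part-time ✗ (requires temporary) → not eligible.
Relocation Assistance — status part-time ✓ → eligible.
Remote Work Stipend — status part-time ✓; service 3 years ≥ 1 month (≈30 days) ✓ → eligible.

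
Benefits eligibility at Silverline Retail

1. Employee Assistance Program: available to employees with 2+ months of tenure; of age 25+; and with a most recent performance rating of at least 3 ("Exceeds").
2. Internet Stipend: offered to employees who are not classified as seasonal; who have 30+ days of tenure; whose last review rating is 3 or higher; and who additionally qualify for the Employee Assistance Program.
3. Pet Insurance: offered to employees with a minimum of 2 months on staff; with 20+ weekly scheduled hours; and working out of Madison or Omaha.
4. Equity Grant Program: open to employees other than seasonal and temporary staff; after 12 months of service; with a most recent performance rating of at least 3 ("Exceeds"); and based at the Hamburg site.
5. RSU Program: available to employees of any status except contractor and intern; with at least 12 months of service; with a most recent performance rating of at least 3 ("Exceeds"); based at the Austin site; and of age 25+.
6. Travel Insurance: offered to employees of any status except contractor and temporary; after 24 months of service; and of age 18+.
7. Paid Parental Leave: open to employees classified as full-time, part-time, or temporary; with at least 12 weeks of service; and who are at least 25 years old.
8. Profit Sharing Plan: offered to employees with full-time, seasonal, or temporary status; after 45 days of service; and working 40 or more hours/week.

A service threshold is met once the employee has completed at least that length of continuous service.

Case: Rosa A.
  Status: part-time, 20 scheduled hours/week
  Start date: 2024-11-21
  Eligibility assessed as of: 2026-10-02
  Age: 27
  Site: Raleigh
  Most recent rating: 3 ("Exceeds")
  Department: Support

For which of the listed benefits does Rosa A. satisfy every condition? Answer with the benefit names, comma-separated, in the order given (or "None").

Employee Assistance Program, Internet Stipend, Paid Parental Leave

Service from 2024-11-21 to 2026-10-02: 680 days.
Employee Assistance Program — service 680 days ≥ 2 months (≈60 days) ✓; age 27 ≥ 25 ✓; rating 3 ≥ 3 ✓ → eligible.
Internet Stipend — status part-time ✓ (not excluded); service 680 days ≥ 30 days ✓; rating 3 ≥ 3 ✓; eligible for Employee Assistance Program ✓ → eligible.
Pet Insurance — service 680 days ≥ 2 months (≈60 days) ✓; 20 hrs/wk ≥ 20 ✓; site Raleigh ✗ (not Madison or Omaha) → not eligible.
Equity Grant Program — status part-time ✓ (not excluded); service 680 days ≥ 12 months (≈360 days) ✓; rating 3 ≥ 3 ✓; site Raleigh ✗ (not Hamburg) → not eligible.
RSU Program — status part-time ✓ (not excluded); service 680 days ≥ 12 months (≈360 days) ✓; rating 3 ≥ 3 ✓; site Raleigh ✗ (not Austin) → not eligible.
Travel Insurance — status part-time ✓ (not excluded); service 680 days < 24 months (≈720 days) ✗ → not eligible.
Paid Parental Leave — status part-time ✓; service 680 days ≥ 12 weeks (≈84 days) ✓; age 27 ≥ 25 ✓ → eligible.
Profit Sharing Plan — status part-time ✗ (requires full-time, seasonal, or temporary) → not eligible.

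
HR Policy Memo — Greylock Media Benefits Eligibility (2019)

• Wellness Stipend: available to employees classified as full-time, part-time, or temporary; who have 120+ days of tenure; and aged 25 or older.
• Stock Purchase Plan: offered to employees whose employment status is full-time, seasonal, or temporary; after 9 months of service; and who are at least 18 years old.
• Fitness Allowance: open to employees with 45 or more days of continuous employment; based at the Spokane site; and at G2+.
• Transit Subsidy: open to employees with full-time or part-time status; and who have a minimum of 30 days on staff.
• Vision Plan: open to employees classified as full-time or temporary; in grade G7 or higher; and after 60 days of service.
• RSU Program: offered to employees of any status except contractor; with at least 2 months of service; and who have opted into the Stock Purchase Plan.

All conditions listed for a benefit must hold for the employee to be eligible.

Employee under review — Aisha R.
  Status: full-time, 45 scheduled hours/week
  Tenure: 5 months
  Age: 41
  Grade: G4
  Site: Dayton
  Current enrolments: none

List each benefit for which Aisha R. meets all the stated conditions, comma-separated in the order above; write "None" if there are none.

Wellness Stipend, Transit Subsidy

Wellness Stipend — status full-time ✓; service 5 months ≥ 120 days ✓; age 41 ≥ 25 ✓ → eligible.
Stock Purchase Plan — status full-time ✓; service 5 months < 9 months ✗ → not eligible.
Fitness Allowance — service 5 months ≥ 45 days ✓; site Dayton ✗ (not Spokane) → not eligible.
Transit Subsidy — status full-time ✓; service 5 months ≥ 30 days ✓ → eligible.
Vision Plan — status full-time ✓; grade G4 < G7 ✗ → not eligible.
RSU Program — status full-time ✓ (not excluded); service 5 months ≥ 2 months ✓; not enrolled in Stock Purchase Plan ✗ → not eligible.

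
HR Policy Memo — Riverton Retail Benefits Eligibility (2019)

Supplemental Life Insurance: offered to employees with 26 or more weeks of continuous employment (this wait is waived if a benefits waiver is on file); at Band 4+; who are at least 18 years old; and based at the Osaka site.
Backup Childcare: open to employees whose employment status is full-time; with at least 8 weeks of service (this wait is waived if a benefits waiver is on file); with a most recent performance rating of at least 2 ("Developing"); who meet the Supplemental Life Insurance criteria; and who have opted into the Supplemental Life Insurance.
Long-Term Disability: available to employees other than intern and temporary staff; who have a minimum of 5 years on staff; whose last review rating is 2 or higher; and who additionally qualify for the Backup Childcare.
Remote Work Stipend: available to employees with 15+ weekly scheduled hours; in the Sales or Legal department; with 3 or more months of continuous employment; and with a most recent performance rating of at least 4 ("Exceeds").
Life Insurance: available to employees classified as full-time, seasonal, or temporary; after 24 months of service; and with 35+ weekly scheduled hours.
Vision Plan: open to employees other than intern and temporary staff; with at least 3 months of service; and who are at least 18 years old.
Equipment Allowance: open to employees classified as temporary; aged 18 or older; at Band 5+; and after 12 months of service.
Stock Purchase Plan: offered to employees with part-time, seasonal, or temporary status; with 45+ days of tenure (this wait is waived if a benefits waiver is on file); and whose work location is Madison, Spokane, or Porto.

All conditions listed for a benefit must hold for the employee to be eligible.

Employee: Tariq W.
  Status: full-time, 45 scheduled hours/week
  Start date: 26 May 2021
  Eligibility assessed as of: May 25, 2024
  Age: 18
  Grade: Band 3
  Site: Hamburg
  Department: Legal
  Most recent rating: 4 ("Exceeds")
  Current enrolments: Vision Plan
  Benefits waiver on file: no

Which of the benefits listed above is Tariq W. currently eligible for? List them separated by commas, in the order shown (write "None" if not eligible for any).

Remote Work Stipend, Life Insurance, Vision Plan

Service from 26 May 2021 to May 25, 2024: 1095 days.
Supplemental Life Insurance — no waiver, service 1095 days ≥ 26 weeks (≈182 days) ✓; grade Band 3 < Band 4 ✗ → not eligible.
Backup Childcare — status full-time ✓; no waiver, service 1095 days ≥ 8 weeks (≈56 days) ✓; rating 4 ≥ 2 ✓; not eligible for Supplemental Life Insurance ✗ → not eligible.
Long-Term Disability — status full-time ✓ (not excluded); service 1095 days < 5 years (≈1825 days) ✗ → not eligible.
Remote Work Stipend — 45 hrs/wk ≥ 15 ✓; dept Legal ✓; service 1095 days ≥ 3 months (≈90 days) ✓; rating 4 ≥ 4 ✓ → eligible.
Life Insurance — status full-time ✓; service 1095 days ≥ 24 months (≈720 days) ✓; 45 hrs/wk ≥ 35 ✓ → eligible.
Vision Plan — status full-time ✓ (not excluded); service 1095 days ≥ 3 months (≈90 days) ✓; age 18 ≥ 18 ✓ → eligible.
Equipment Allowance — status full-time ✗ (requires temporary) → not eligible.
Stock Purchase Plan — status full-time ✗ (requires part-time, seasonal, or temporary) → not eligible.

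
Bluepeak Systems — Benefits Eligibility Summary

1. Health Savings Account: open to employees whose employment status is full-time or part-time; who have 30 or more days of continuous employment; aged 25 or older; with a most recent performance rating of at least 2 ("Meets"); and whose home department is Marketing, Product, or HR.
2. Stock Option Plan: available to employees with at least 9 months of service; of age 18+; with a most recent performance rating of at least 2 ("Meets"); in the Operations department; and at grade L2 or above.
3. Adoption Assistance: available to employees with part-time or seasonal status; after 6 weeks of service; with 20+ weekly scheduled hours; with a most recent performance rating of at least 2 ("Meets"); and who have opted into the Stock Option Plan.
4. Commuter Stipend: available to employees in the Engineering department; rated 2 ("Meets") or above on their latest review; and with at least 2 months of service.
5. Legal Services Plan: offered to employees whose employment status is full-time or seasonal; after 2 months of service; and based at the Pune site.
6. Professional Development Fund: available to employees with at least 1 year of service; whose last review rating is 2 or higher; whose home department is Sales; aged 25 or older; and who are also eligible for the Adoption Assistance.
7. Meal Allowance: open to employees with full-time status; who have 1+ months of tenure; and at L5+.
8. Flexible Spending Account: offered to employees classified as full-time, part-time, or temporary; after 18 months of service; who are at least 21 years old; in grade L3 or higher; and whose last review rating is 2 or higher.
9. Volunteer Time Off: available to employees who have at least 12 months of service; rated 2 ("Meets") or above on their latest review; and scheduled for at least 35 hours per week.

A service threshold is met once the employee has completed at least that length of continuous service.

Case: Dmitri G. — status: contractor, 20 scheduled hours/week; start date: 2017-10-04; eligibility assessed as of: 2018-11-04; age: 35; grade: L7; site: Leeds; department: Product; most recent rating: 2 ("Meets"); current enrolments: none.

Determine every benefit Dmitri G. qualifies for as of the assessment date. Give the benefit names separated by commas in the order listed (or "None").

None

Service from 2017-10-04 to 2018-11-04: 396 days.
Health Savings Account — status contractor ✗ (requires full-time or part-time) → not eligible.
Stock Option Plan — service 396 days ≥ 9 months (≈270 days) ✓; age 35 ≥ 18 ✓; rating 2 ≥ 2 ✓; dept Product ✗ → not eligible.
Adoption Assistance — status contractor ✗ (requires part-time or seasonal) → not eligible.
Commuter Stipend — dept Product ✗ → not eligible.
Legal Services Plan — status contractor ✗ (requires full-time or seasonal) → not eligible.
Professional Development Fund — service 396 days ≥ 1 year (≈365 days) ✓; rating 2 ≥ 2 ✓; dept Product ✗ → not eligible.
Meal Allowance — status contractor ✗ (requires full-time) → not eligible.
Flexible Spending Account — status contractor ✗ (requires full-time, part-time, or temporary) → not eligible.
Volunteer Time Off — service 396 days ≥ 12 months (≈360 days) ✓; rating 2 ≥ 2 ✓; 20 hrs/wk < 35 ✗ → not eligible.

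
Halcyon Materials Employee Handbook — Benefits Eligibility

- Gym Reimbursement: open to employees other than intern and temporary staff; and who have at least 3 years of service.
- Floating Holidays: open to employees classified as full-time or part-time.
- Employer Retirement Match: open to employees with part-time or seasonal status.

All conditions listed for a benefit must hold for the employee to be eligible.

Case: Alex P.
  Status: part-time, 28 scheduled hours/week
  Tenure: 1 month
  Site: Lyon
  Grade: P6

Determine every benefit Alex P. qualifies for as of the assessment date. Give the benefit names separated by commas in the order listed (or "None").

Gym Reimbursement — status part-time ✓ (not excluded); service 1 month < 3 years (≈1095 days) ✗ → not eligible.
Floating Holidays — status part-time ✓ → eligible.
Employer Retirement Match — status part-time ✓ → eligible.

Floating Holidays, Employer Retirement Match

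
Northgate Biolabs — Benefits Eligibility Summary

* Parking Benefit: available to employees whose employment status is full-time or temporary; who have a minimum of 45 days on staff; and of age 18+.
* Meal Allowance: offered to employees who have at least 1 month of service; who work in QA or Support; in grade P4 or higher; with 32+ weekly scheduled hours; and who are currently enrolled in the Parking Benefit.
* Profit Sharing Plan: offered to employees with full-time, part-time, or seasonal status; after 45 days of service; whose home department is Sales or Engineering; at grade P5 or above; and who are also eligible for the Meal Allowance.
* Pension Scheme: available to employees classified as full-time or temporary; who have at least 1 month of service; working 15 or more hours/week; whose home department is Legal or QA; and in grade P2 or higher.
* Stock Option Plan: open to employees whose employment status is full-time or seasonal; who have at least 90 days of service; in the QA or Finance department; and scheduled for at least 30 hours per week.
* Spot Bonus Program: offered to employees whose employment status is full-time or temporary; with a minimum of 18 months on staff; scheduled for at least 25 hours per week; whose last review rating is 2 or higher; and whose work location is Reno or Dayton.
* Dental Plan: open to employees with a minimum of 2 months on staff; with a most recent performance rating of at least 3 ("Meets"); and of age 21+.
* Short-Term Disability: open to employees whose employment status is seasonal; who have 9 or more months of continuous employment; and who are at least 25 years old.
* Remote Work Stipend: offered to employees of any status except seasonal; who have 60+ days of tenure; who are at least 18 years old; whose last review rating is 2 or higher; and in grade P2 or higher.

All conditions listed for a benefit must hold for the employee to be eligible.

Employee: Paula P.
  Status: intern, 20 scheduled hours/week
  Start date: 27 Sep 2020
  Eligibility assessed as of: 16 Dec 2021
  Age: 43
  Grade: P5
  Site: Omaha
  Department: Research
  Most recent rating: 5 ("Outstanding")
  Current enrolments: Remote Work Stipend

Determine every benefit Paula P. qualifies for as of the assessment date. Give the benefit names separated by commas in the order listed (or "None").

Dental Plan, Remote Work Stipend

Service from 27 Sep 2020 to 16 Dec 2021: 445 days.
Parking Benefit — status intern ✗ (requires full-time or temporary) → not eligible.
Meal Allowance — service 445 days ≥ 1 month (≈30 days) ✓; dept Research ✗ → not eligible.
Profit Sharing Plan — status intern ✗ (requires full-time, part-time, or seasonal) → not eligible.
Pension Scheme — status intern ✗ (requires full-time or temporary) → not eligible.
Stock Option Plan — status intern ✗ (requires full-time or seasonal) → not eligible.
Spot Bonus Program — status intern ✗ (requires full-time or temporary) → not eligible.
Dental Plan — service 445 days ≥ 2 months (≈60 days) ✓; rating 5 ≥ 3 ✓; age 43 ≥ 21 ✓ → eligible.
Short-Term Disability — status intern ✗ (requires seasonal) → not eligible.
Remote Work Stipend — status intern ✓ (not excluded); service 445 days ≥ 60 days ✓; age 43 ≥ 18 ✓; rating 5 ≥ 2 ✓; grade P5 ≥ P2 ✓ → eligible.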